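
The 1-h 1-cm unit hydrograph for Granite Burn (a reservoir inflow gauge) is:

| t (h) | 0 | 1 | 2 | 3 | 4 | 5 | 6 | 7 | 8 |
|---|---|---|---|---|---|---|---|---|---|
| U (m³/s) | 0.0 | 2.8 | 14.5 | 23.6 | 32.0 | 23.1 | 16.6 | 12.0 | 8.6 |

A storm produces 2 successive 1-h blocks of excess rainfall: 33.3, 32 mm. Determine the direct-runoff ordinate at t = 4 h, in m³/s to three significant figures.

By discrete convolution, Q_j = Σ (P_i / 10 mm) · U_{j−i}.
At t = 4 h (j=4): Q = (33.3/10)·32.0 + (32/10)·23.6 = 182 m³/s.

Q ≈ 182 m³/s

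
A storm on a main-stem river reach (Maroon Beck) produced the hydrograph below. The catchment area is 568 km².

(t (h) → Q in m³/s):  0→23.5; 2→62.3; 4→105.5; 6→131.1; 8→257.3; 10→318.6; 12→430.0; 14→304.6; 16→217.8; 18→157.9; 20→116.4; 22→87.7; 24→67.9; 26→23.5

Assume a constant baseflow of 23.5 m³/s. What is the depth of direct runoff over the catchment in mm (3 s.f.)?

Direct runoff: 0.0, 38.8, 82.0, 107.6, 233.8, 295.1, 406.5, 281.1, 194.3, 134.4, 92.9, 64.2, 44.4, 0.0 m³/s; ΣQ_DR = 1975 m³/s.
V = ΣQ_DR · Δt = 1975 × 7200 s = 1.422 × 10^7 m³.
Over A = 568 km², depth = V / A = 25.0 mm.

d ≈ 25.0 mm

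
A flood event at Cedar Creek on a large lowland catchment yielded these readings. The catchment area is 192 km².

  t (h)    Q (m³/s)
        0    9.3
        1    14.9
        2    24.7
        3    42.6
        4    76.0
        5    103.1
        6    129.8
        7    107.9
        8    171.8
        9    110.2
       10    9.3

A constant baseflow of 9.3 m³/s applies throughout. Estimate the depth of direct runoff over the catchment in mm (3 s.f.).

d ≈ 13.1 mm

Direct runoff: 0.0, 5.6, 15.4, 33.3, 66.7, 93.8, 120.5, 98.6, 162.5, 100.9, 0.0 m³/s; ΣQ_DR = 697.3 m³/s.
V = ΣQ_DR · Δt = 697.3 × 3600 s = 2.510 × 10^6 m³.
Over A = 192 km², depth = V / A = 13.1 mm.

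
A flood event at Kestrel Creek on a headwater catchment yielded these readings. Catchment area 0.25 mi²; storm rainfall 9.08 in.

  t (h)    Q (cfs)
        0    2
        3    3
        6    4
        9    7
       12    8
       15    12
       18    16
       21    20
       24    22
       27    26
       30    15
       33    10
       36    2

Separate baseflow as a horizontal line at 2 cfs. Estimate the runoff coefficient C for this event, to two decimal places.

ΣQ_DR = 121.0 cfs; V = ΣQ_DR·Δt = 1.307 × 10^6 ft³.
Runoff depth d = V / A = 2.250 in.
C = d / P = 2.250 / 9.08 = 0.25.

C ≈ 0.25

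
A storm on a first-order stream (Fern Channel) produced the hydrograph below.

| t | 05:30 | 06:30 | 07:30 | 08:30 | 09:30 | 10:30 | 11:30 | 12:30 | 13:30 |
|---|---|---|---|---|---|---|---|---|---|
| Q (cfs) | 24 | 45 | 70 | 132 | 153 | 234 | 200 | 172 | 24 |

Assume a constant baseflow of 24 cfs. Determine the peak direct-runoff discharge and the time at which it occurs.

Subtracting baseflow gives direct-runoff ordinates: 0.0, 21.0, 46.0, 108.0, 129.0, 210.0, 176.0, 148.0, 0.0 cfs.
The maximum is 210.0 cfs, occurring at the reading for t = 10:30.

Q_p = 210.0 cfs at t = 10:30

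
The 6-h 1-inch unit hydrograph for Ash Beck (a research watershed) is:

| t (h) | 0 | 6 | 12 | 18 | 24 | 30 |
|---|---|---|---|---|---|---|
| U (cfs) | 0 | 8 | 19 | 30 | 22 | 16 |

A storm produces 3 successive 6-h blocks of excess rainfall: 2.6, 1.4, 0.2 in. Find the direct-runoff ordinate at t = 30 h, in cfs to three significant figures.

Q ≈ 78.4 cfs

By discrete convolution, Q_j = Σ (P_i / 1 in) · U_{j−i}.
At t = 30 h (j=5): Q = (2.6/1)·16 + (1.4/1)·22 + (0.2/1)·30 = 78.4 cfs.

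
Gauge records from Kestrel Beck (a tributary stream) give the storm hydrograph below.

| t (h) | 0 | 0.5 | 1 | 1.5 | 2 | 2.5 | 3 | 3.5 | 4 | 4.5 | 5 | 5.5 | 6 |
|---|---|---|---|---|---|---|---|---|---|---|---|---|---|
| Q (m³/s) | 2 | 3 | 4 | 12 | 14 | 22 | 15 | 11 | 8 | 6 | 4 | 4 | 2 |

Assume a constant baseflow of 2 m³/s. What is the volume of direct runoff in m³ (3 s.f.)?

Direct-runoff ordinates (Q − Q_b): 0.0, 1.0, 2.0, 10.0, 12.0, 20.0, 13.0, 9.0, 6.0, 4.0, 2.0, 2.0, 0.0 m³/s.
ΣQ_DR = 81.00 m³/s.
With Δt = 0.5 h = 1800 s, V = ΣQ_DR · Δt = 81.00 × 1800 = 1.46 × 10^5 m³.

V ≈ 1.46 × 10^5 m³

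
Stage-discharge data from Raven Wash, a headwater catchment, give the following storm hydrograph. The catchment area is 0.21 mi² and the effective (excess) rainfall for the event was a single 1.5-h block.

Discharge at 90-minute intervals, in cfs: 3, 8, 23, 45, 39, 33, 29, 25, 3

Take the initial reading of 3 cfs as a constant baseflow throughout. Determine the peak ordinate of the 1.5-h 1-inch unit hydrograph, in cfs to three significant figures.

U_p ≈ 21.0 cfs

Direct runoff: 0.0, 5.0, 20.0, 42.0, 36.0, 30.0, 26.0, 22.0, 0.0 cfs; ΣQ_DR = 181.0 cfs, peak = 42.0 cfs.
Runoff depth d = ΣQ_DR·Δt / A = 181.0 × 5400 / (0.21 mi²) = 2.003 in.
The 1-inch UH is the DRH scaled by (1 in)/d, so U_p = 42.0 × 1/2.003 = 21.0 cfs.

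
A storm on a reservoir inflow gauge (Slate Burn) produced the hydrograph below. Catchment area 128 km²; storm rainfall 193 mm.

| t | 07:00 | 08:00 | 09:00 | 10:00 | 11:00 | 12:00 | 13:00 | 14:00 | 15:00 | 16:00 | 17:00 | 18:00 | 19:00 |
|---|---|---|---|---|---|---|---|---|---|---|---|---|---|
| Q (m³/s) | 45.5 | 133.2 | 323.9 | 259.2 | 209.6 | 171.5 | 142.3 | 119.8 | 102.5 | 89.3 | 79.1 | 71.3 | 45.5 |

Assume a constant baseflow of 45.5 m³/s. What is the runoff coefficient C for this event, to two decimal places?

C ≈ 0.18

ΣQ_DR = 1201 m³/s; V = ΣQ_DR·Δt = 4.324 × 10^6 m³.
Runoff depth d = V / A = 33.78 mm.
C = d / P = 33.78 / 193 = 0.18.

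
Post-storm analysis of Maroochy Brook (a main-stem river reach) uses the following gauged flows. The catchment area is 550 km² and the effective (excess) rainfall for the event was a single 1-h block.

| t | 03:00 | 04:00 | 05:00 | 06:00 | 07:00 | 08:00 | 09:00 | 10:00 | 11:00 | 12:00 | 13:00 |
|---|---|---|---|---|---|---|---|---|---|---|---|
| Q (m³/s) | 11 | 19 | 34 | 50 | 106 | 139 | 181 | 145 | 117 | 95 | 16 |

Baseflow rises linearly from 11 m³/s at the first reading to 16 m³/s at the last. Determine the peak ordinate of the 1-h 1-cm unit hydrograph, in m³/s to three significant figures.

Direct runoff: 0.00, 7.50, 22.00, 37.50, 93.00, 125.50, 167.00, 130.50, 102.00, 79.50, 0.00 m³/s; ΣQ_DR = 764.5 m³/s, peak = 167.00 m³/s.
Runoff depth d = ΣQ_DR·Δt / A = 764.5 × 3600 / (550 km²) = 5.004 mm.
The 1-cm UH is the DRH scaled by (10 mm)/d, so U_p = 167.00 × 10/5.004 = 334 m³/s.

U_p ≈ 334 m³/s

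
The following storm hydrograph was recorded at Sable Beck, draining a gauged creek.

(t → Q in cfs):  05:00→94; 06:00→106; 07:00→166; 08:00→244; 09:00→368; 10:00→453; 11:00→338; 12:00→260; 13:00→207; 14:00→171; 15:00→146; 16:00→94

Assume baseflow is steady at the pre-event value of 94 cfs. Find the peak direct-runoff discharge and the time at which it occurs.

Q_p = 359.0 cfs at t = 10:00

Subtracting baseflow gives direct-runoff ordinates: 0.0, 12.0, 72.0, 150.0, 274.0, 359.0, 244.0, 166.0, 113.0, 77.0, 52.0, 0.0 cfs.
The maximum is 359.0 cfs, occurring at the reading for t = 10:00.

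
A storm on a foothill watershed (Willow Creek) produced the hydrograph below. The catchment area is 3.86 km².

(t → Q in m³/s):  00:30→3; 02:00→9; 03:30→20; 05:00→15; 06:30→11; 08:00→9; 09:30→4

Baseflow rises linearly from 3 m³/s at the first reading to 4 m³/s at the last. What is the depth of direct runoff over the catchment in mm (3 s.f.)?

Direct runoff: 0.00, 5.83, 16.67, 11.50, 7.33, 5.17, 0.00 m³/s; ΣQ_DR = 46.50 m³/s.
V = ΣQ_DR · Δt = 46.50 × 5400 s = 2.511 × 10^5 m³.
Over A = 3.86 km², depth = V / A = 65.1 mm.

d ≈ 65.1 mm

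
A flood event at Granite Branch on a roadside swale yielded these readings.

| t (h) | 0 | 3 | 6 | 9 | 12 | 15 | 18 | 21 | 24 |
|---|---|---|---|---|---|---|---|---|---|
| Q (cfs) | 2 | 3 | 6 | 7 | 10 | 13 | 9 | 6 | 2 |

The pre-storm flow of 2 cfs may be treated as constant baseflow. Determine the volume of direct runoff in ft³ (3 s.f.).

Direct-runoff ordinates (Q − Q_b): 0.0, 1.0, 4.0, 5.0, 8.0, 11.0, 7.0, 4.0, 0.0 cfs.
ΣQ_DR = 40.00 cfs.
With Δt = 3 h = 10800 s, V = ΣQ_DR · Δt = 40.00 × 10800 = 4.32 × 10^5 ft³.

V ≈ 4.32 × 10^5 ft³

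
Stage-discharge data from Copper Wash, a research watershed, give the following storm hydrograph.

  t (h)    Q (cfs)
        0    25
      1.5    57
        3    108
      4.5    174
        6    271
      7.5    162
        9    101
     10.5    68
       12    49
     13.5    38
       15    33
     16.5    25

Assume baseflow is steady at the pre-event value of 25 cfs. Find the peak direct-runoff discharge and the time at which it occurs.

Q_p = 246.0 cfs at t = 6 h

Subtracting baseflow gives direct-runoff ordinates: 0.0, 32.0, 83.0, 149.0, 246.0, 137.0, 76.0, 43.0, 24.0, 13.0, 8.0, 0.0 cfs.
The maximum is 246.0 cfs, occurring at the reading for t = 6 h.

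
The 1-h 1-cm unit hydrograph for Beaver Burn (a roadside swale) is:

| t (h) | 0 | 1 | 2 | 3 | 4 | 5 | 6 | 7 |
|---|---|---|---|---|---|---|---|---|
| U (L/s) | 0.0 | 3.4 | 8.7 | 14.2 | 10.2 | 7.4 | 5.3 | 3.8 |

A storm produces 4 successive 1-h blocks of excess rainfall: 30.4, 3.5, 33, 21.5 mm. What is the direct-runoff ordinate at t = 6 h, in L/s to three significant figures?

Q ≈ 82.9 L/s

By discrete convolution, Q_j = Σ (P_i / 10 mm) · U_{j−i}.
At t = 6 h (j=6): Q = (30.4/10)·5.3 + (3.5/10)·7.4 + (33/10)·10.2 + (21.5/10)·14.2 = 82.9 L/s.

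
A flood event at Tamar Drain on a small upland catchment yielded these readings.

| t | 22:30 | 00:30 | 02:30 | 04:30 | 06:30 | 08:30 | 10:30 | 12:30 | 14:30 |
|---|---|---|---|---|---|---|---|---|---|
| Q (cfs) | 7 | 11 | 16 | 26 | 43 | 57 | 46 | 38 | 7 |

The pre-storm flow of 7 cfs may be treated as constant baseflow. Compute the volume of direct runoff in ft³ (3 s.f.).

V ≈ 1.35 × 10^6 ft³

Direct-runoff ordinates (Q − Q_b): 0.0, 4.0, 9.0, 19.0, 36.0, 50.0, 39.0, 31.0, 0.0 cfs.
ΣQ_DR = 188.0 cfs.
With Δt = 2 h = 7200 s, V = ΣQ_DR · Δt = 188.0 × 7200 = 1.35 × 10^6 ft³.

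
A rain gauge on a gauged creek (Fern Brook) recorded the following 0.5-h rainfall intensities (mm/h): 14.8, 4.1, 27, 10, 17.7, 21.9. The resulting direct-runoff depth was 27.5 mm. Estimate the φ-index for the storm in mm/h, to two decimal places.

Only the 5 blocks with intensity above φ contribute runoff: 14.8, 27, 10, 17.7, 21.9 mm/h.
Σ(I−φ)·Δt = d  ⇒  (14.8+27+10+17.7+21.9 − 5φ)·0.5 = 27.5
φ = (91.40 − 27.5/0.5) / 5 = 7.28 mm/h.

φ ≈ 7.28 mm/h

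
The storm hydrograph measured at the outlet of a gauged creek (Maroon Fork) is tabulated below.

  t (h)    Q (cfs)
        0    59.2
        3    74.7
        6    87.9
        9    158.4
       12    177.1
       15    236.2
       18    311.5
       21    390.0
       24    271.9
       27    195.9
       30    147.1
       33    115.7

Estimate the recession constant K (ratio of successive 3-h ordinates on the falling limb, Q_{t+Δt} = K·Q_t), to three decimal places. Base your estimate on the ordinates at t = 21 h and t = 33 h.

Using the recession-limb readings at t = 21 h and t = 33 h: Q falls from 390.0 to 115.7 cfs over 4 intervals.
K = (Q₂/Q₁)^(1/4) = (115.7/390.0)^(1/4) = 0.738.

K ≈ 0.738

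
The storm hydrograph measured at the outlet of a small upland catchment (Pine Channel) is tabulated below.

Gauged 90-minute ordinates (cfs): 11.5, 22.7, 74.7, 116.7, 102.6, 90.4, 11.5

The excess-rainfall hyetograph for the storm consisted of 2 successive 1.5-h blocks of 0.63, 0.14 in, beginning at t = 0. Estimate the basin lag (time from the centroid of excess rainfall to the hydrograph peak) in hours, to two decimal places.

Centroid of excess rainfall: t_c = Σ P_i·t̄_i / ΣP_i = 1.0227 h (block centres at 0.75, 2.25 h).
Hydrograph peak occurs at t = 4.5 h, so basin lag t_L = 4.5 − 1.0227 = 3.48 h.

t_L ≈ 3.48 h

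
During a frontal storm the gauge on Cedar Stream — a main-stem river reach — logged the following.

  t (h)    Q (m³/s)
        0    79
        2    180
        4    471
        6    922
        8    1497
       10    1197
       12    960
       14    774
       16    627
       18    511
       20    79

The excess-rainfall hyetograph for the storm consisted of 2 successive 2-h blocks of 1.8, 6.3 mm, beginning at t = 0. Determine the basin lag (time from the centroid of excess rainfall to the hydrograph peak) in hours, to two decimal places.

t_L ≈ 5.44 h

Centroid of excess rainfall: t_c = Σ P_i·t̄_i / ΣP_i = 2.5556 h (block centres at 1, 3 h).
Hydrograph peak occurs at t = 8 h, so basin lag t_L = 8 − 2.5556 = 5.44 h.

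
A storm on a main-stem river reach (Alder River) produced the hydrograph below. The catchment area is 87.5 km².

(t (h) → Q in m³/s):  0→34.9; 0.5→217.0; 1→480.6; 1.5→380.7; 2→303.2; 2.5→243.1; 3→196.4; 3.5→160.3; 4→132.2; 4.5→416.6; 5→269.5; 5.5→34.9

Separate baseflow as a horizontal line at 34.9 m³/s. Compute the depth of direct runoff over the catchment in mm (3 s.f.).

d ≈ 50.4 mm

Direct runoff: 0.0, 182.1, 445.7, 345.8, 268.3, 208.2, 161.5, 125.4, 97.3, 381.7, 234.6, 0.0 m³/s; ΣQ_DR = 2451 m³/s.
V = ΣQ_DR · Δt = 2451 × 1800 s = 4.411 × 10^6 m³.
Over A = 87.5 km², depth = V / A = 50.4 mm.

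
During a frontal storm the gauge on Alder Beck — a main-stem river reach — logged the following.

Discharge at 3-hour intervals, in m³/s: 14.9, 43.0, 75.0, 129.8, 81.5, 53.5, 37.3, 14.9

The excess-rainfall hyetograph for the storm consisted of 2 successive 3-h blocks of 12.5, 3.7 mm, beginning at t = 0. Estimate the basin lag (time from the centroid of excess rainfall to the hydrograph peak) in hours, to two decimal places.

Centroid of excess rainfall: t_c = Σ P_i·t̄_i / ΣP_i = 2.1852 h (block centres at 1.5, 4.5 h).
Hydrograph peak occurs at t = 9 h, so basin lag t_L = 9 − 2.1852 = 6.81 h.

t_L ≈ 6.81 h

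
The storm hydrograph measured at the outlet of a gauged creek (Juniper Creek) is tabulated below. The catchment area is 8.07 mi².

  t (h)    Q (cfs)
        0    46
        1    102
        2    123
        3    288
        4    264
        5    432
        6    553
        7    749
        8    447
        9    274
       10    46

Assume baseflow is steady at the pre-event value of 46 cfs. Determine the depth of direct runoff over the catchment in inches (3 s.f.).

Direct runoff: 0.0, 56.0, 77.0, 242.0, 218.0, 386.0, 507.0, 703.0, 401.0, 228.0, 0.0 cfs; ΣQ_DR = 2818 cfs.
V = ΣQ_DR · Δt = 2818 × 3600 s = 1.014 × 10^7 ft³.
Over A = 8.07 mi², depth = V / A = 0.541 in.

d ≈ 0.541 in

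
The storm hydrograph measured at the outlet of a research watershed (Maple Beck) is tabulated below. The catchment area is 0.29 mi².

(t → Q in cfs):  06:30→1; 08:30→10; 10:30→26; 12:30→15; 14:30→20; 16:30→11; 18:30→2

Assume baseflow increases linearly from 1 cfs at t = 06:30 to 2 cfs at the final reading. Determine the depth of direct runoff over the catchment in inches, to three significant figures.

Direct runoff: 0.00, 8.83, 24.67, 13.50, 18.33, 9.17, 0.00 cfs; ΣQ_DR = 74.50 cfs.
V = ΣQ_DR · Δt = 74.50 × 7200 s = 5.364 × 10^5 ft³.
Over A = 0.29 mi², depth = V / A = 0.796 in.

d ≈ 0.796 in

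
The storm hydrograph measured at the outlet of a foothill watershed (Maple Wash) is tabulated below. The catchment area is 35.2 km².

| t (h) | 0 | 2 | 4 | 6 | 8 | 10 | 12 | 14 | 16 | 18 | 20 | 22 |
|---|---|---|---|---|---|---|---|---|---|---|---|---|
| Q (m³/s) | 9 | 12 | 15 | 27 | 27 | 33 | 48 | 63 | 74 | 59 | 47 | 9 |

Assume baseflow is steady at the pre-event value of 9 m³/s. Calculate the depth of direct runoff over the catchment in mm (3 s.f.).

d ≈ 64.4 mm

Direct runoff: 0.0, 3.0, 6.0, 18.0, 18.0, 24.0, 39.0, 54.0, 65.0, 50.0, 38.0, 0.0 m³/s; ΣQ_DR = 315.0 m³/s.
V = ΣQ_DR · Δt = 315.0 × 7200 s = 2.268 × 10^6 m³.
Over A = 35.2 km², depth = V / A = 64.4 mm.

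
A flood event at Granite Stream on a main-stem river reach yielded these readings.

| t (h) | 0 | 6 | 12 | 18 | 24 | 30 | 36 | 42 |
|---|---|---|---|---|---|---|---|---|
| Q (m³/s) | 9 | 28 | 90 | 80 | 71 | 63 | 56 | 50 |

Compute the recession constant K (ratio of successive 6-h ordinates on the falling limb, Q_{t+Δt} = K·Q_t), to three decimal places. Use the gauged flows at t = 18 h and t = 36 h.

Using the recession-limb readings at t = 18 h and t = 36 h: Q falls from 80 to 56 m³/s over 3 intervals.
K = (Q₂/Q₁)^(1/3) = (56/80)^(1/3) = 0.888.

K ≈ 0.888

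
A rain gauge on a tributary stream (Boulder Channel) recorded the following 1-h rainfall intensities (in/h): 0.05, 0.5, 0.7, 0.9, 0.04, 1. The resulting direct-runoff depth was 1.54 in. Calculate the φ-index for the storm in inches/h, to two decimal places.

Only the 4 blocks with intensity above φ contribute runoff: 0.5, 0.7, 0.9, 1 in/h.
Σ(I−φ)·Δt = d  ⇒  (0.5+0.7+0.9+1 − 4φ)·1 = 1.54
φ = (3.100 − 1.54/1) / 4 = 0.39 in/h.

φ ≈ 0.39 in/h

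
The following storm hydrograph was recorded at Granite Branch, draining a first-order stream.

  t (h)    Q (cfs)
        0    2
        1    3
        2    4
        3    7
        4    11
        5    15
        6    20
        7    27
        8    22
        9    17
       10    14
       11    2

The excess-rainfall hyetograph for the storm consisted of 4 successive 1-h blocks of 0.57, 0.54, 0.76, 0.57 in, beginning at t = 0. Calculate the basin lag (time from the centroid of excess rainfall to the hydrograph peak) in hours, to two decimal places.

Centroid of excess rainfall: t_c = Σ P_i·t̄_i / ΣP_i = 2.0451 h (block centres at 0.5, 1.5, 2.5, 3.5 h).
Hydrograph peak occurs at t = 7 h, so basin lag t_L = 7 − 2.0451 = 4.95 h.

t_L ≈ 4.95 h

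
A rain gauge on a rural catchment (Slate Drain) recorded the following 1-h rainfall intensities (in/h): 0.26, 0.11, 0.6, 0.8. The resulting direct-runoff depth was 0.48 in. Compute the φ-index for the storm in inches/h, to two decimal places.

φ ≈ 0.46 in/h

Only the 2 blocks with intensity above φ contribute runoff: 0.6, 0.8 in/h.
Σ(I−φ)·Δt = d  ⇒  (0.6+0.8 − 2φ)·1 = 0.48
φ = (1.400 − 0.48/1) / 2 = 0.46 in/h.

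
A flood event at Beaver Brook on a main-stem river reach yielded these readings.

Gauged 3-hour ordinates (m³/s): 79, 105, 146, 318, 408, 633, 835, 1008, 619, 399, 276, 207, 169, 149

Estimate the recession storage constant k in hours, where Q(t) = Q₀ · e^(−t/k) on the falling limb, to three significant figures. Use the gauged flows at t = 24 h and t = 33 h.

k ≈ 8.22 h

On the falling limb, Q drops from 619 to 207 m³/s between t = 24 h and t = 33 h (Δt = 9 h).
k = −Δt / ln(Q₂/Q₁) = −9 / ln(207/619) = 8.22 h.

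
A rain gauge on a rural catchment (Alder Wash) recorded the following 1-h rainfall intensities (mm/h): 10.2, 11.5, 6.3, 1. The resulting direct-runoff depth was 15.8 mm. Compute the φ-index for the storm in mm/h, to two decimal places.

Only the 3 blocks with intensity above φ contribute runoff: 10.2, 11.5, 6.3 mm/h.
Σ(I−φ)·Δt = d  ⇒  (10.2+11.5+6.3 − 3φ)·1 = 15.8
φ = (28.00 − 15.8/1) / 3 = 4.07 mm/h.

φ ≈ 4.07 mm/h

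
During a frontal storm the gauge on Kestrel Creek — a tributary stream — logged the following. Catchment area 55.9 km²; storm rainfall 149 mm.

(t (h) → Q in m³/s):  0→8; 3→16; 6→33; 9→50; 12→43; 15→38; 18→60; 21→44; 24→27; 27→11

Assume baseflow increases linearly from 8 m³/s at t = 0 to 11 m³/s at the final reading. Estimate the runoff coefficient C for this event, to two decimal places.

C ≈ 0.30

ΣQ_DR = 235.0 m³/s; V = ΣQ_DR·Δt = 2.538 × 10^6 m³.
Runoff depth d = V / A = 45.40 mm.
C = d / P = 45.40 / 149 = 0.30.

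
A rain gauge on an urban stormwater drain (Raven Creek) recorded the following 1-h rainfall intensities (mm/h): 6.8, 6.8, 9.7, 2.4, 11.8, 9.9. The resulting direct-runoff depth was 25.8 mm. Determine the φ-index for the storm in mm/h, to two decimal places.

Only the 5 blocks with intensity above φ contribute runoff: 6.8, 6.8, 9.7, 11.8, 9.9 mm/h.
Σ(I−φ)·Δt = d  ⇒  (6.8+6.8+9.7+11.8+9.9 − 5φ)·1 = 25.8
φ = (45.00 − 25.8/1) / 5 = 3.84 mm/h.

φ ≈ 3.84 mm/h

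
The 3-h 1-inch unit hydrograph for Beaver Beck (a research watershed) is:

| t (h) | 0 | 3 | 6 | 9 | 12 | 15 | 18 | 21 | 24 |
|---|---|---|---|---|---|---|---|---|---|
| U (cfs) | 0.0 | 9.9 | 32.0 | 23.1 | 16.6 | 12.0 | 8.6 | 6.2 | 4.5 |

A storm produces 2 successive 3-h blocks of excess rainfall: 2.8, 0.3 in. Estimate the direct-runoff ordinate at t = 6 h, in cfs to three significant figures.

By discrete convolution, Q_j = Σ (P_i / 1 in) · U_{j−i}.
At t = 6 h (j=2): Q = (2.8/1)·32.0 + (0.3/1)·9.9 = 92.6 cfs.

Q ≈ 92.6 cfs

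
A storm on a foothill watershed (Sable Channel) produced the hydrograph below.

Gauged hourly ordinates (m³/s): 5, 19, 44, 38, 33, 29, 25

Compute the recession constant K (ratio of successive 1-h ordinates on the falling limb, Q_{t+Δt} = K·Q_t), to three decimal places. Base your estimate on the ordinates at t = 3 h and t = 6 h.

Using the recession-limb readings at t = 3 h and t = 6 h: Q falls from 38 to 25 m³/s over 3 intervals.
K = (Q₂/Q₁)^(1/3) = (25/38)^(1/3) = 0.870.

K ≈ 0.870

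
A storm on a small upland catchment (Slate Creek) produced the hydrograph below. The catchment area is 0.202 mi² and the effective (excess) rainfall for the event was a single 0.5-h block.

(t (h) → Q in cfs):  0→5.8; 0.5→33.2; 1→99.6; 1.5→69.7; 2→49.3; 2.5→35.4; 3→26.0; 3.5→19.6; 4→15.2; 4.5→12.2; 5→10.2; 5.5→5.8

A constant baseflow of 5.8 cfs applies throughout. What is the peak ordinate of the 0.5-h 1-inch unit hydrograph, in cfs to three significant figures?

U_p ≈ 78.3 cfs

Direct runoff: 0.0, 27.4, 93.8, 63.9, 43.5, 29.6, 20.2, 13.8, 9.4, 6.4, 4.4, 0.0 cfs; ΣQ_DR = 312.4 cfs, peak = 93.8 cfs.
Runoff depth d = ΣQ_DR·Δt / A = 312.4 × 1800 / (0.202 mi²) = 1.198 in.
The 1-inch UH is the DRH scaled by (1 in)/d, so U_p = 93.8 × 1/1.198 = 78.3 cfs.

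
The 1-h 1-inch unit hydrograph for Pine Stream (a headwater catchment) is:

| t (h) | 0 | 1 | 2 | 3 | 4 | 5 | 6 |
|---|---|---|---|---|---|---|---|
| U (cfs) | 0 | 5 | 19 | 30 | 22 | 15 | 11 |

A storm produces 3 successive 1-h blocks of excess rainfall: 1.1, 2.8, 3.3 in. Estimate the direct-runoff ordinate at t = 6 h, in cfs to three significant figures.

Q ≈ 127 cfs

By discrete convolution, Q_j = Σ (P_i / 1 in) · U_{j−i}.
At t = 6 h (j=6): Q = (1.1/1)·11 + (2.8/1)·15 + (3.3/1)·22 = 127 cfs.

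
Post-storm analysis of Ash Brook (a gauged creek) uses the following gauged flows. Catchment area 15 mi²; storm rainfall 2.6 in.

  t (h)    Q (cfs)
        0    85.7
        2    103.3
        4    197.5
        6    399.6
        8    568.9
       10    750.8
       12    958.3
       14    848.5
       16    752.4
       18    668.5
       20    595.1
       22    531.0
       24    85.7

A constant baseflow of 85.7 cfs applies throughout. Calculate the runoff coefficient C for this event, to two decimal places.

C ≈ 0.43

ΣQ_DR = 5431 cfs; V = ΣQ_DR·Δt = 3.910 × 10^7 ft³.
Runoff depth d = V / A = 1.122 in.
C = d / P = 1.122 / 2.6 = 0.43.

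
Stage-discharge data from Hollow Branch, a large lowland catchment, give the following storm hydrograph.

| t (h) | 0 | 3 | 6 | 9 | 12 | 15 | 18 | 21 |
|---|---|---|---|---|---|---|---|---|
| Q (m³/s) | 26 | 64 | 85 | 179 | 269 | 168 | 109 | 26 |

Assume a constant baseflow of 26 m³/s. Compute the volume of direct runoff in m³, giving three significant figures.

Direct-runoff ordinates (Q − Q_b): 0.0, 38.0, 59.0, 153.0, 243.0, 142.0, 83.0, 0.0 m³/s.
ΣQ_DR = 718.0 m³/s.
With Δt = 3 h = 10800 s, V = ΣQ_DR · Δt = 718.0 × 10800 = 7.75 × 10^6 m³.

V ≈ 7.75 × 10^6 m³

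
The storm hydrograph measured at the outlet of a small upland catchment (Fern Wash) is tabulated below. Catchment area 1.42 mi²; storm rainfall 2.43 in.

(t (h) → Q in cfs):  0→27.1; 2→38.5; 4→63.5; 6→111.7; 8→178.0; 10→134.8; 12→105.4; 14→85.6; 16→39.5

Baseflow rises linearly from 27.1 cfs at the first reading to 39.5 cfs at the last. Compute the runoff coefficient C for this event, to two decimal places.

C ≈ 0.44

ΣQ_DR = 484.4 cfs; V = ΣQ_DR·Δt = 3.488 × 10^6 ft³.
Runoff depth d = V / A = 1.057 in.
C = d / P = 1.057 / 2.43 = 0.44.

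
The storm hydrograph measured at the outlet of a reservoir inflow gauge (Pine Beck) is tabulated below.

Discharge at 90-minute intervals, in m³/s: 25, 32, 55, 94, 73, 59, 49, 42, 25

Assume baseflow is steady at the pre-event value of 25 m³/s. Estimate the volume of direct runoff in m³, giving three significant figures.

Direct-runoff ordinates (Q − Q_b): 0.0, 7.0, 30.0, 69.0, 48.0, 34.0, 24.0, 17.0, 0.0 m³/s.
ΣQ_DR = 229.0 m³/s.
With Δt = 1.5 h = 5400 s, V = ΣQ_DR · Δt = 229.0 × 5400 = 1.24 × 10^6 m³.

V ≈ 1.24 × 10^6 m³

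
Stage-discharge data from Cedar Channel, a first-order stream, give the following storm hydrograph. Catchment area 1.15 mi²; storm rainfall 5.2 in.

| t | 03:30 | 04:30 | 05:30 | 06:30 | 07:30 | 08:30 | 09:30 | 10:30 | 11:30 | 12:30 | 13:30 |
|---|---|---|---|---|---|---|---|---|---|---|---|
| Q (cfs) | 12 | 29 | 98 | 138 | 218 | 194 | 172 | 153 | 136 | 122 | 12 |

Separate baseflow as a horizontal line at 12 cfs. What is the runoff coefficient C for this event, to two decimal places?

ΣQ_DR = 1152 cfs; V = ΣQ_DR·Δt = 4.147 × 10^6 ft³.
Runoff depth d = V / A = 1.552 in.
C = d / P = 1.552 / 5.2 = 0.30.

C ≈ 0.30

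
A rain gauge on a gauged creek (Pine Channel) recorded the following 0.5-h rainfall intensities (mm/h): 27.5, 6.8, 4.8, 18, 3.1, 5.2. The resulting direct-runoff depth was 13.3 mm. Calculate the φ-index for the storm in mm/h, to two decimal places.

Only the 2 blocks with intensity above φ contribute runoff: 27.5, 18 mm/h.
Σ(I−φ)·Δt = d  ⇒  (27.5+18 − 2φ)·0.5 = 13.3
φ = (45.50 − 13.3/0.5) / 2 = 9.45 mm/h.

φ ≈ 9.45 mm/h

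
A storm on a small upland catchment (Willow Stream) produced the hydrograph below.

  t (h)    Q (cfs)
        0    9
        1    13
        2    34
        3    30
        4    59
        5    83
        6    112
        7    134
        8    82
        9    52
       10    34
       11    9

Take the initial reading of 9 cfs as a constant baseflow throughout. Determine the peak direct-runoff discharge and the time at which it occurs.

Subtracting baseflow gives direct-runoff ordinates: 0.0, 4.0, 25.0, 21.0, 50.0, 74.0, 103.0, 125.0, 73.0, 43.0, 25.0, 0.0 cfs.
The maximum is 125.0 cfs, occurring at the reading for t = 7 h.

Q_p = 125.0 cfs at t = 7 h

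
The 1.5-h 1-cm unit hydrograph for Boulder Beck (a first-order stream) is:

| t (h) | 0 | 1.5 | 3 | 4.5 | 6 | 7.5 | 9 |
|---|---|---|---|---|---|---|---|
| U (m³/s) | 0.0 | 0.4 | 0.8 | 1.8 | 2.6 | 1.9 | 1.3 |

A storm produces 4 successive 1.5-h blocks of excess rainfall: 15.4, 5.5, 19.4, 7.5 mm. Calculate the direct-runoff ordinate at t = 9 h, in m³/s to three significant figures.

By discrete convolution, Q_j = Σ (P_i / 10 mm) · U_{j−i}.
At t = 9 h (j=6): Q = (15.4/10)·1.3 + (5.5/10)·1.9 + (19.4/10)·2.6 + (7.5/10)·1.8 = 9.44 m³/s.

Q ≈ 9.44 m³/s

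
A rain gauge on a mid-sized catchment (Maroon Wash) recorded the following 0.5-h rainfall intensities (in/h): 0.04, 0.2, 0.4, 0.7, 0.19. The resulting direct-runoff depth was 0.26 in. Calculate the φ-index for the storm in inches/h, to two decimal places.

Only the 2 blocks with intensity above φ contribute runoff: 0.4, 0.7 in/h.
Σ(I−φ)·Δt = d  ⇒  (0.4+0.7 − 2φ)·0.5 = 0.26
φ = (1.100 − 0.26/0.5) / 2 = 0.29 in/h.

φ ≈ 0.29 in/h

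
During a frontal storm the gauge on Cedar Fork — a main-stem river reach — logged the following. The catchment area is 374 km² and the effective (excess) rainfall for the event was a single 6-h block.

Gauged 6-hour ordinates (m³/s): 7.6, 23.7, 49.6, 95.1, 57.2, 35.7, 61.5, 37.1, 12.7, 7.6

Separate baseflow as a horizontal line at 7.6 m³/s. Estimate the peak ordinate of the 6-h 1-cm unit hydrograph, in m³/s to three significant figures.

Direct runoff: 0.0, 16.1, 42.0, 87.5, 49.6, 28.1, 53.9, 29.5, 5.1, 0.0 m³/s; ΣQ_DR = 311.8 m³/s, peak = 87.5 m³/s.
Runoff depth d = ΣQ_DR·Δt / A = 311.8 × 21600 / (374 km²) = 18.01 mm.
The 1-cm UH is the DRH scaled by (10 mm)/d, so U_p = 87.5 × 10/18.01 = 48.6 m³/s.

U_p ≈ 48.6 m³/s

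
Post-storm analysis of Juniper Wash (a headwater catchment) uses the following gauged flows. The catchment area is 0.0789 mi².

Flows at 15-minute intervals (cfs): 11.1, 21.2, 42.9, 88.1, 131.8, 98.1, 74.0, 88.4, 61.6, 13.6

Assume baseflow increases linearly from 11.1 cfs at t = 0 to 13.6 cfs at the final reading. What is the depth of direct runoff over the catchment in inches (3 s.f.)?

Direct runoff: 0.00, 9.82, 31.24, 76.17, 119.59, 85.61, 61.23, 75.36, 48.28, 0.00 cfs; ΣQ_DR = 507.3 cfs.
V = ΣQ_DR · Δt = 507.3 × 900 s = 4.566 × 10^5 ft³.
Over A = 0.0789 mi², depth = V / A = 2.49 in.

d ≈ 2.49 in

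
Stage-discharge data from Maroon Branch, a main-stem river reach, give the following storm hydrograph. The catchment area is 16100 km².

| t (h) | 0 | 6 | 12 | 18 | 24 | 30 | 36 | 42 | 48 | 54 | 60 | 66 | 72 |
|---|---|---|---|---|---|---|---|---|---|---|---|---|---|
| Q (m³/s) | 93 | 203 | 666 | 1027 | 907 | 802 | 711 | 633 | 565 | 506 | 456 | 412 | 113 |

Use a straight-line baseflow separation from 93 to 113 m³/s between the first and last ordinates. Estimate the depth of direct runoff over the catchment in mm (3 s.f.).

d ≈ 7.72 mm

Direct runoff: 0.00, 108.33, 569.67, 929.00, 807.33, 700.67, 608.00, 528.33, 458.67, 398.00, 346.33, 300.67, 0.00 m³/s; ΣQ_DR = 5755 m³/s.
V = ΣQ_DR · Δt = 5755 × 21600 s = 1.243 × 10^8 m³.
Over A = 16100 km², depth = V / A = 7.72 mm.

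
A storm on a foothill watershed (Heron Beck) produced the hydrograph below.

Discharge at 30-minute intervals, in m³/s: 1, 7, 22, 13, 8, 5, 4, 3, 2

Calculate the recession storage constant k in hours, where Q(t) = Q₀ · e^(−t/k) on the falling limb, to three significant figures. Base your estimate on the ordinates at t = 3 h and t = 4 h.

On the falling limb, Q drops from 4 to 2 m³/s between t = 3 h and t = 4 h (Δt = 1 h).
k = −Δt / ln(Q₂/Q₁) = −1 / ln(2/4) = 1.44 h.

k ≈ 1.44 h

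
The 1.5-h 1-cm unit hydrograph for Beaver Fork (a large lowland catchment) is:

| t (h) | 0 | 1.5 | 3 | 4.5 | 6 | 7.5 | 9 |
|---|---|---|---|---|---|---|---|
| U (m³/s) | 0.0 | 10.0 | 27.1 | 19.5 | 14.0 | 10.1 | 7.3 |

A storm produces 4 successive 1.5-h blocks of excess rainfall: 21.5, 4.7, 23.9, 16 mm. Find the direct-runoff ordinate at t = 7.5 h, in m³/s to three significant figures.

Q ≈ 118 m³/s

By discrete convolution, Q_j = Σ (P_i / 10 mm) · U_{j−i}.
At t = 7.5 h (j=5): Q = (21.5/10)·10.1 + (4.7/10)·14.0 + (23.9/10)·19.5 + (16/10)·27.1 = 118 m³/s.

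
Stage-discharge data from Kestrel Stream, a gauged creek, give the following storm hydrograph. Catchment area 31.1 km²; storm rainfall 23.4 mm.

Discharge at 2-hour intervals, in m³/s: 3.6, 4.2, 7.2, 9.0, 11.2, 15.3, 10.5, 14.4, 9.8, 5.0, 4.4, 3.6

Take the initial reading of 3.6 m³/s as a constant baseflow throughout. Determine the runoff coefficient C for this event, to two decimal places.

C ≈ 0.54

ΣQ_DR = 55.00 m³/s; V = ΣQ_DR·Δt = 3.960 × 10^5 m³.
Runoff depth d = V / A = 12.73 mm.
C = d / P = 12.73 / 23.4 = 0.54.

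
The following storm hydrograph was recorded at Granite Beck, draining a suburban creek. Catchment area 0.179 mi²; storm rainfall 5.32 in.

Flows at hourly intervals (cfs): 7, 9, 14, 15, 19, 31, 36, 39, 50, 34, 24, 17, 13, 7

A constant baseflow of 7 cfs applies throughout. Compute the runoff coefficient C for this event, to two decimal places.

ΣQ_DR = 217.0 cfs; V = ΣQ_DR·Δt = 7.812 × 10^5 ft³.
Runoff depth d = V / A = 1.879 in.
C = d / P = 1.879 / 5.32 = 0.35.

C ≈ 0.35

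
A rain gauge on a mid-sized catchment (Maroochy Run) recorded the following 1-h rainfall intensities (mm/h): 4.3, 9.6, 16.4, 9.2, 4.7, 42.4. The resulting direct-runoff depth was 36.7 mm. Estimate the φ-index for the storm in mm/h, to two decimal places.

φ ≈ 11.05 mm/h

Only the 2 blocks with intensity above φ contribute runoff: 16.4, 42.4 mm/h.
Σ(I−φ)·Δt = d  ⇒  (16.4+42.4 − 2φ)·1 = 36.7
φ = (58.80 − 36.7/1) / 2 = 11.05 mm/h.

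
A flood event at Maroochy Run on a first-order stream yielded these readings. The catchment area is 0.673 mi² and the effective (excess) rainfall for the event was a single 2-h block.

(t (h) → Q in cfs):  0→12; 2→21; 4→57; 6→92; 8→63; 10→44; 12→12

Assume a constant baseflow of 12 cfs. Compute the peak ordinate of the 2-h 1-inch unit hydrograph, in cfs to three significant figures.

U_p ≈ 80.1 cfs

Direct runoff: 0.0, 9.0, 45.0, 80.0, 51.0, 32.0, 0.0 cfs; ΣQ_DR = 217.0 cfs, peak = 80.0 cfs.
Runoff depth d = ΣQ_DR·Δt / A = 217.0 × 7200 / (0.673 mi²) = 0.9993 in.
The 1-inch UH is the DRH scaled by (1 in)/d, so U_p = 80.0 × 1/0.9993 = 80.1 cfs.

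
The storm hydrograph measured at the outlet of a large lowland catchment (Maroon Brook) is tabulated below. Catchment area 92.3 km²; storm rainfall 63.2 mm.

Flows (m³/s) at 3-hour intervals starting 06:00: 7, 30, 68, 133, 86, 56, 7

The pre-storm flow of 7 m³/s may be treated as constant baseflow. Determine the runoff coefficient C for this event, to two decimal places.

C ≈ 0.63

ΣQ_DR = 338.0 m³/s; V = ΣQ_DR·Δt = 3.650 × 10^6 m³.
Runoff depth d = V / A = 39.55 mm.
C = d / P = 39.55 / 63.2 = 0.63.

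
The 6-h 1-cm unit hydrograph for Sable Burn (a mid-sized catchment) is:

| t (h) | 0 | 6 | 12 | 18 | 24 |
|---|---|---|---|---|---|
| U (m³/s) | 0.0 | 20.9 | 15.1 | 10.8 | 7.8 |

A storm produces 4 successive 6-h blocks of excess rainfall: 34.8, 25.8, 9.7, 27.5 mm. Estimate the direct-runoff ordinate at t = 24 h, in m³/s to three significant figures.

Q ≈ 127 m³/s

By discrete convolution, Q_j = Σ (P_i / 10 mm) · U_{j−i}.
At t = 24 h (j=4): Q = (34.8/10)·7.8 + (25.8/10)·10.8 + (9.7/10)·15.1 + (27.5/10)·20.9 = 127 m³/s.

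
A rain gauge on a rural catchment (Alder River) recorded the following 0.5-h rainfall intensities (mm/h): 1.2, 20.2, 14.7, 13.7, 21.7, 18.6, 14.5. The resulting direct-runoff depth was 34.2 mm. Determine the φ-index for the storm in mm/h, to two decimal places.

Only the 6 blocks with intensity above φ contribute runoff: 20.2, 14.7, 13.7, 21.7, 18.6, 14.5 mm/h.
Σ(I−φ)·Δt = d  ⇒  (20.2+14.7+13.7+21.7+18.6+14.5 − 6φ)·0.5 = 34.2
φ = (103.4 − 34.2/0.5) / 6 = 5.83 mm/h.

φ ≈ 5.83 mm/h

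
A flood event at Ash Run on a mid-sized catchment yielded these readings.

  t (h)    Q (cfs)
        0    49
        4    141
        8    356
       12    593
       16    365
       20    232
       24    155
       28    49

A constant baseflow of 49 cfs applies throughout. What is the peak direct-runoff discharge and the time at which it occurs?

Q_p = 544.0 cfs at t = 12 h

Subtracting baseflow gives direct-runoff ordinates: 0.0, 92.0, 307.0, 544.0, 316.0, 183.0, 106.0, 0.0 cfs.
The maximum is 544.0 cfs, occurring at the reading for t = 12 h.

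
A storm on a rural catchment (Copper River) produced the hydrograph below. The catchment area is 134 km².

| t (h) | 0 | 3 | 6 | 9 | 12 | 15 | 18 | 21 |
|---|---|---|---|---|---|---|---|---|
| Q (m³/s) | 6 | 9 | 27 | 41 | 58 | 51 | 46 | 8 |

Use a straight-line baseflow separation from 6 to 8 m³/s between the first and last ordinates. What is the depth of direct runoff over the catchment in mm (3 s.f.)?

d ≈ 15.3 mm

Direct runoff: 0.00, 2.71, 20.43, 34.14, 50.86, 43.57, 38.29, 0.00 m³/s; ΣQ_DR = 190.0 m³/s.
V = ΣQ_DR · Δt = 190.0 × 10800 s = 2.052 × 10^6 m³.
Over A = 134 km², depth = V / A = 15.3 mm.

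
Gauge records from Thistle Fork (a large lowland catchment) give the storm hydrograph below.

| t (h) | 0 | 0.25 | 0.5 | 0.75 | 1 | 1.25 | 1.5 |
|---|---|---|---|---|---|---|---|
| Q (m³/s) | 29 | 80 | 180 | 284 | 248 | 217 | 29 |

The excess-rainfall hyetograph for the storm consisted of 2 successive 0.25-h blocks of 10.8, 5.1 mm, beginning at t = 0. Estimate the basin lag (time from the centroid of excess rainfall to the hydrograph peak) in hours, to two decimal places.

t_L ≈ 0.54 h

Centroid of excess rainfall: t_c = Σ P_i·t̄_i / ΣP_i = 0.2052 h (block centres at 0.125, 0.375 h).
Hydrograph peak occurs at t = 0.75 h, so basin lag t_L = 0.75 − 0.2052 = 0.54 h.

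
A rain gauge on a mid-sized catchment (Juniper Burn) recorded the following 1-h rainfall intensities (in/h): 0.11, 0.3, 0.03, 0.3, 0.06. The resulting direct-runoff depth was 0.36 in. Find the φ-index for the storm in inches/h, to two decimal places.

φ ≈ 0.12 in/h

Only the 2 blocks with intensity above φ contribute runoff: 0.3, 0.3 in/h.
Σ(I−φ)·Δt = d  ⇒  (0.3+0.3 − 2φ)·1 = 0.36
φ = (0.6000 − 0.36/1) / 2 = 0.12 in/h.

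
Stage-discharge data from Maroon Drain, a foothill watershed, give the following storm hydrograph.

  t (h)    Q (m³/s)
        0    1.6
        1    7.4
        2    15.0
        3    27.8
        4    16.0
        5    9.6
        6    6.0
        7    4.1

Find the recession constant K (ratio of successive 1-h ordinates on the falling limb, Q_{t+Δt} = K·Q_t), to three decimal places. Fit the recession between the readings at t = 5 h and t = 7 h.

Using the recession-limb readings at t = 5 h and t = 7 h: Q falls from 9.6 to 4.1 m³/s over 2 intervals.
K = (Q₂/Q₁)^(1/2) = (4.1/9.6)^(1/2) = 0.654.

K ≈ 0.654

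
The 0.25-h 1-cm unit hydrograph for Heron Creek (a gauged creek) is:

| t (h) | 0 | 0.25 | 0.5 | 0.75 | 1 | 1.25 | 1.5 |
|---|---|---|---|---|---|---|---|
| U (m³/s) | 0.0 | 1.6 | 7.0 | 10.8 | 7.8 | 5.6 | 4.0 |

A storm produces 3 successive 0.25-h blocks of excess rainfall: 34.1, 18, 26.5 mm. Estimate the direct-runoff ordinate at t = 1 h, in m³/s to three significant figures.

By discrete convolution, Q_j = Σ (P_i / 10 mm) · U_{j−i}.
At t = 1 h (j=4): Q = (34.1/10)·7.8 + (18/10)·10.8 + (26.5/10)·7.0 = 64.6 m³/s.

Q ≈ 64.6 m³/s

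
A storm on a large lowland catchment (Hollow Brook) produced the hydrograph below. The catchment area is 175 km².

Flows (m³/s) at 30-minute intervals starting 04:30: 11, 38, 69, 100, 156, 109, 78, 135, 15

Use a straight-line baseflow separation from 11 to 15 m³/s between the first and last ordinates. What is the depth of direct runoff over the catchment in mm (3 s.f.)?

d ≈ 6.11 mm

Direct runoff: 0.00, 26.50, 57.00, 87.50, 143.00, 95.50, 64.00, 120.50, 0.00 m³/s; ΣQ_DR = 594.0 m³/s.
V = ΣQ_DR · Δt = 594.0 × 1800 s = 1.069 × 10^6 m³.
Over A = 175 km², depth = V / A = 6.11 mm.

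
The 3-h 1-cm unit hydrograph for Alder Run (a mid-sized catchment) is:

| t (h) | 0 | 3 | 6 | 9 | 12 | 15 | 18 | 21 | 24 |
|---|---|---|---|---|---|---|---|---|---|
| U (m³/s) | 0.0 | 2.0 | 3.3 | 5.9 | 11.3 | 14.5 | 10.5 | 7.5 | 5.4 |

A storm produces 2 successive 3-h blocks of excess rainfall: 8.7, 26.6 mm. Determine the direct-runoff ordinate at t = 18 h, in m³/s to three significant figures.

By discrete convolution, Q_j = Σ (P_i / 10 mm) · U_{j−i}.
At t = 18 h (j=6): Q = (8.7/10)·10.5 + (26.6/10)·14.5 = 47.7 m³/s.

Q ≈ 47.7 m³/s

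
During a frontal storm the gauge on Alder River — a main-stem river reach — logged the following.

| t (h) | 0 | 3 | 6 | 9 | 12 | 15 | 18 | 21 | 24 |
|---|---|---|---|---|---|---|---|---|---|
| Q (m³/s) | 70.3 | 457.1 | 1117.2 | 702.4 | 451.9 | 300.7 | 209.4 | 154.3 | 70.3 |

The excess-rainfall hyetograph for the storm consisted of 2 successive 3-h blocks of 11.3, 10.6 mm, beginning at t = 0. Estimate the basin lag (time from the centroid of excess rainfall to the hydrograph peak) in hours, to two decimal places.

t_L ≈ 3.05 h

Centroid of excess rainfall: t_c = Σ P_i·t̄_i / ΣP_i = 2.9521 h (block centres at 1.5, 4.5 h).
Hydrograph peak occurs at t = 6 h, so basin lag t_L = 6 − 2.9521 = 3.05 h.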